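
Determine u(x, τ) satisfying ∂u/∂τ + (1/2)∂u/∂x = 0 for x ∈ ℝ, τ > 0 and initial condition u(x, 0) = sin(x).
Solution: By method of characteristics (waves move right with speed 1/2):
Along characteristics x - (1/2)τ = const, u is constant, so u(x,τ) = f(x - (1/2)τ) with f = u(·, 0).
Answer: u(x, τ) = sin(x - τ/2)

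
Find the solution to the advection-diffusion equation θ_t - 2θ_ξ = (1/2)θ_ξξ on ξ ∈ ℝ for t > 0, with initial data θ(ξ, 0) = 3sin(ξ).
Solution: Moving frame: η = ξ + 2t, σ = t, θ = u(η,σ), so θ_t = u_σ + 2u_η and θ_ξξ = u_ηη.
Hence θ_t - 2θ_ξ = u_σ and the PDE becomes the heat equation u_σ = (1/2)u_ηη on η ∈ ℝ.
Initial data: u(η,0) = θ(η,0) = 3sin(η). Each mode sin(nη) decays as exp(-n²σ/2) on ℝ, so u(η,σ) = Σ c_n exp(-n²σ/2) sin(nη) with c_1=3: u(η,σ) = 3exp(-σ/2)sin(η).
Substituting back: θ(ξ,t) = u(ξ + 2t, t).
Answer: θ(ξ, t) = 3exp(-t/2)sin(2t + ξ)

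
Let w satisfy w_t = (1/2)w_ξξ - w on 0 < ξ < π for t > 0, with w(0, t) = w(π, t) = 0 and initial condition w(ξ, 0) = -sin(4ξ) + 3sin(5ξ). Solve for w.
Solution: Substitute w = exp(-t)u.
Then w_t = exp(-t)(u_t - u), w_ξξ = exp(-t)u_ξξ; substituting and dividing by exp(-t), the lower-order terms cancel: u_t = (1/2)u_ξξ (standard heat equation).
Data for u: u(ξ,0) = w(ξ,0) = -sin(4ξ) + 3sin(5ξ). The boundary conditions carry over: u(0,t) = u(π,t) = 0.
Separating variables: u = Σ c_n exp(-n²t/2) sin(nξ). From u(ξ,0) = -sin(4ξ) + 3sin(5ξ): c_4=-1, c_5=3.
So u(ξ,t) = -exp(-8t)sin(4ξ) + 3exp(-25t/2)sin(5ξ), and w(ξ,t) = exp(-t)u(ξ,t).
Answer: w(ξ, t) = -exp(-9t)sin(4ξ) + 3exp(-27t/2)sin(5ξ)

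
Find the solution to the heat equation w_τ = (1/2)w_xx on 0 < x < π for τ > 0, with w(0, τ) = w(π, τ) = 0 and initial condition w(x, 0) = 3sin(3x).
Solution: Using separation of variables w = X(x)T(τ):
Eigenfunctions: sin(nx), n = 1, 2, 3, ...
General solution: w(x, τ) = Σ c_n sin(nx) exp(-n² τ/2)
Matching w(x,0) = 3sin(3x) term by term: c_3=3.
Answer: w(x, τ) = 3exp(-9τ/2)sin(3x)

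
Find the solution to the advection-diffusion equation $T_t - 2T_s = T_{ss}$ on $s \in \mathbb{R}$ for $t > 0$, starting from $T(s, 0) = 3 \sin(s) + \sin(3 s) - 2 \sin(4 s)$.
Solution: Change to a moving frame: let $\eta = s + 2t$, $\sigma = t$ and write $T(s,t) = u(\eta,\sigma)$.
By the chain rule $T_t = u_{\sigma} + 2u_{\eta}$, $T_s = u_{\eta}$, $T_{ss} = u_{\eta\eta}$.
Then $T_t - 2T_s = u_{\sigma}$: the advection term cancels and the PDE becomes the heat equation $u_{\sigma} = u_{\eta\eta}$ on $\eta \in \mathbb{R}$.
Initial data: $u(\eta,0) = T(\eta,0) = 3 \sin(\eta) + \sin(3 \eta) - 2 \sin(4 \eta)$.
On $\eta \in \mathbb{R}$ each mode satisfies $(\sin(n\eta))'' = -n^2 \sin(n\eta)$, so $e^{-n^2\sigma} \sin(n\eta)$ solves the heat equation; by superposition $u(\eta,\sigma) = \sum c_n e^{-n^2\sigma} \sin(n\eta)$.
Reading off the coefficients: $c_1=3, c_3=1, c_4=-2$, so $u(\eta,\sigma) = 3 e^{-\sigma} \sin(\eta) + e^{-9 \sigma} \sin(3 \eta) - 2 e^{-16 \sigma} \sin(4 \eta)$.
Substituting back $\eta = s + 2t$, $\sigma = t$: $T(s,t) = u(s + 2t, t)$.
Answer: $T(s, t) = 3 e^{-t} \sin(s + 2 t) + e^{-9 t} \sin(3 s + 6 t) - 2 e^{-16 t} \sin(4 s + 8 t)$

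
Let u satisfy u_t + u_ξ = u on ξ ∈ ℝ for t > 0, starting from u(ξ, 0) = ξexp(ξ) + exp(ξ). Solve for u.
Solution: Substitute u = exp(ξ)w, i.e. w = exp(-ξ)u.
By the product rule, u_ξ = exp(ξ)(w_ξ + w), u_t = exp(ξ)w_t.
Substituting into the PDE and dividing by exp(ξ): w_t + (w_ξ + w) = w.
The lower-order terms cancel, leaving the standard advection equation w_t + w_ξ = 0.
Initial data for w: w(ξ,0) = exp(-ξ)u(ξ,0) = ξ + 1.
Solve for w:
  By method of characteristics (waves move right with speed 1):
  Along characteristics ξ - t = const, w is constant, so w(ξ,t) = f(ξ - t) with f = w(·, 0).
Hence w(ξ,t) = -t + ξ + 1.
Transform back: u(ξ,t) = exp(ξ)w(ξ,t).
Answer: u(ξ, t) = -texp(ξ) + ξexp(ξ) + exp(ξ)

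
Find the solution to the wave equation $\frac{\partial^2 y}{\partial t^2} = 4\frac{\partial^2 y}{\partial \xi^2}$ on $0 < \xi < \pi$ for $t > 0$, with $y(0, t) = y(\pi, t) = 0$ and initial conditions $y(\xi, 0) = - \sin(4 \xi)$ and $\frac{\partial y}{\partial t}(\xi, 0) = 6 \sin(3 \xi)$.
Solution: Using separation of variables $y = X(\xi)T(t)$:
Eigenfunctions: $\sin(n\xi)$, $n = 1, 2, 3, \ldots$
General solution: $y(\xi, t) = \sum [A_n \cos(2n t) + B_n \sin(2n t)] \sin(n\xi)$
From $y(\xi,0) = - \sin(4 \xi)$: $A_4=-1$. From $y_t(\xi,0) = 6 \sin(3 \xi)$, using $y_t(\xi,0) = \sum \omega_n B_n \sin(n\xi)$ with $\omega_n = 2n$: $B_3 = 6/6 = 1$.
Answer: $y(\xi, t) = \sin(3 \xi) \sin(6 t) -  \sin(4 \xi) \cos(8 t)$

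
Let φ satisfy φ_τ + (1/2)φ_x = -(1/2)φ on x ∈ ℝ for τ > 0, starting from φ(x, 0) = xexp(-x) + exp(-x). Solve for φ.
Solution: Substitute φ = exp(-x)u.
Then φ_x = exp(-x)(u_x - u), φ_τ = exp(-x)u_τ; substituting and dividing by exp(-x), the lower-order terms cancel: u_τ + (1/2)u_x = 0 (standard advection equation).
Data for u: u(x,0) = exp(x)φ(x,0) = x + 1.
By characteristics (dx/dτ = 1/2), u(x,τ) = f(x - (1/2)τ) with f = u(·, 0).
So u(x,τ) = x - (1/2)τ + 1, and φ(x,τ) = exp(-x)u(x,τ).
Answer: φ(x, τ) = xexp(-x) - (1/2)τexp(-x) + exp(-x)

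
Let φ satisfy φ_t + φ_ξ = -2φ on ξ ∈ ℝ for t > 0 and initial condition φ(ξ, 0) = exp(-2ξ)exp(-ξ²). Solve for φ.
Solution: Substitute φ = exp(-2ξ)u.
Then φ_ξ = exp(-2ξ)(u_ξ - 2u), φ_t = exp(-2ξ)u_t; substituting and dividing by exp(-2ξ), the lower-order terms cancel: u_t + u_ξ = 0 (standard advection equation).
Data for u: u(ξ,0) = exp(2ξ)φ(ξ,0) = exp(-ξ²).
By characteristics (dξ/dt = 1), u(ξ,t) = f(ξ - t) with f = u(·, 0).
So u(ξ,t) = exp(-(-t + ξ)²), and φ(ξ,t) = exp(-2ξ)u(ξ,t).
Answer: φ(ξ, t) = exp(-2ξ)exp(-(-t + ξ)²)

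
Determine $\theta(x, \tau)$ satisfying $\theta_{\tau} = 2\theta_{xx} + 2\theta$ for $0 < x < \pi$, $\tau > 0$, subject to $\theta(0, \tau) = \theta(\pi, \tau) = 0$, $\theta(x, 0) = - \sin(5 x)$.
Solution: Substitute $\theta = e^{2\tau}u$.
Then $\theta_{\tau} = e^{2\tau}(u_{\tau} + 2u)$, $\theta_{xx} = e^{2\tau}u_{xx}$; substituting and dividing by $e^{2\tau}$, the lower-order terms cancel: $u_{\tau} = 2u_{xx}$ (standard heat equation).
Data for $u$: $u(x,0) = \theta(x,0) = - \sin(5 x)$. The boundary conditions carry over: $u(0,\tau) = u(\pi,\tau) = 0$.
Separating variables: $u = \sum c_n e^{-2n^2\tau} \sin(nx)$. From $u(x,0) = - \sin(5 x)$: $c_5=-1$.
So $u(x,\tau) = - e^{-50 \tau} \sin(5 x)$, and $\theta(x,\tau) = e^{2\tau}u(x,\tau)$.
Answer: $\theta(x, \tau) = - e^{-48 \tau} \sin(5 x)$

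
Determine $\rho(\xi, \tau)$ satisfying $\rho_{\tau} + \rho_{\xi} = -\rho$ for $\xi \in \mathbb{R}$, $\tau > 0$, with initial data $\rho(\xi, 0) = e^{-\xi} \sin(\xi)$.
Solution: Substitute $\rho = e^{-\xi}u$.
Then $\rho_{\xi} = e^{-\xi}(u_{\xi} - u)$, $\rho_{\tau} = e^{-\xi}u_{\tau}$; substituting and dividing by $e^{-\xi}$, the lower-order terms cancel: $u_{\tau} + u_{\xi} = 0$ (standard advection equation).
Data for $u$: $u(\xi,0) = e^{\xi}\rho(\xi,0) = \sin(\xi)$.
By characteristics ($d\xi/d\tau = 1$), $u(\xi,\tau) = f(\xi - \tau)$ with $f = u( \cdot , 0)$.
So $u(\xi,\tau) = \sin(\xi - \tau)$, and $\rho(\xi,\tau) = e^{-\xi}u(\xi,\tau)$.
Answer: $\rho(\xi, \tau) = - e^{-\xi} \sin(\tau - \xi)$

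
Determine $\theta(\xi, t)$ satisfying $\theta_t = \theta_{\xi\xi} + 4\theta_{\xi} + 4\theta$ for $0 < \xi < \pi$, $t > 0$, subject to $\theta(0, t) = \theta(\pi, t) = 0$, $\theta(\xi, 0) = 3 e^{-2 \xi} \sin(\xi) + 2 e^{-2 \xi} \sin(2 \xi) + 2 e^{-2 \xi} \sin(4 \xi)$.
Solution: Substitute $\theta = e^{-2\xi}u$.
Then $\theta_{\xi} = e^{-2\xi}(u_{\xi} - 2u)$, $\theta_{\xi\xi} = e^{-2\xi}(u_{\xi\xi} - 4u_{\xi} + 4u)$, $\theta_t = e^{-2\xi}u_t$; substituting and dividing by $e^{-2\xi}$, the lower-order terms cancel: $u_t = u_{\xi\xi}$ (standard heat equation).
Data for $u$: $u(\xi,0) = e^{2\xi}\theta(\xi,0) = 3 \sin(\xi) + 2 \sin(2 \xi) + 2 \sin(4 \xi)$. The boundary conditions carry over: $u(0,t) = u(\pi,t) = 0$.
Separating variables: $u = \sum c_n e^{-n^2t} \sin(n\xi)$. From $u(\xi,0) = 3 \sin(\xi) + 2 \sin(2 \xi) + 2 \sin(4 \xi)$: $c_1=3, c_2=2, c_4=2$.
So $u(\xi,t) = 3 e^{-t} \sin(\xi) + 2 e^{-4 t} \sin(2 \xi) + 2 e^{-16 t} \sin(4 \xi)$, and $\theta(\xi,t) = e^{-2\xi}u(\xi,t)$.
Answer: $\theta(\xi, t) = 3 e^{-2 \xi} e^{-t} \sin(\xi) + 2 e^{-2 \xi} e^{-4 t} \sin(2 \xi) + 2 e^{-2 \xi} e^{-16 t} \sin(4 \xi)$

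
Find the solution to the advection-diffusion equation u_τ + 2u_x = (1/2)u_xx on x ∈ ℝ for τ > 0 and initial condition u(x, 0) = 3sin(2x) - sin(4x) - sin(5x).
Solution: Moving frame: η = x - 2τ, σ = τ, u = w(η,σ), so u_τ = w_σ - 2w_η and u_xx = w_ηη.
Hence u_τ + 2u_x = w_σ and the PDE becomes the heat equation w_σ = (1/2)w_ηη on η ∈ ℝ.
Initial data: w(η,0) = u(η,0) = 3sin(2η) - sin(4η) - sin(5η). Each mode sin(nη) decays as exp(-n²σ/2) on ℝ, so w(η,σ) = Σ c_n exp(-n²σ/2) sin(nη) with c_2=3, c_4=-1, c_5=-1: w(η,σ) = 3exp(-2σ)sin(2η) - exp(-8σ)sin(4η) - exp(-25σ/2)sin(5η).
Substituting back: u(x,τ) = w(x - 2τ, τ).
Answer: u(x, τ) = 3exp(-2τ)sin(2x - 4τ) - exp(-8τ)sin(4x - 8τ) - exp(-25τ/2)sin(5x - 10τ)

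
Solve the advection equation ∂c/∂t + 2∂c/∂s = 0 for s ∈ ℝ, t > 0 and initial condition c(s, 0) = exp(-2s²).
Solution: By characteristics (ds/dt = 2), c(s,t) = f(s - 2t) with f = c(·, 0).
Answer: c(s, t) = exp(-2(s - 2t)²)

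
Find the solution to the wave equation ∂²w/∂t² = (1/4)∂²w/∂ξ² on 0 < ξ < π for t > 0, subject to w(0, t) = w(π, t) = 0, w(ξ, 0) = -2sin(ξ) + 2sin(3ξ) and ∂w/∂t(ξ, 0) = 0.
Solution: Separating variables: w = Σ [A_n cos(ω_n t) + B_n sin(ω_n t)] sin(nξ), ω_n = n/2. From ICs: A_1=-2, A_3=2.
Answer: w(ξ, t) = -2sin(ξ)cos(t/2) + 2sin(3ξ)cos(3t/2)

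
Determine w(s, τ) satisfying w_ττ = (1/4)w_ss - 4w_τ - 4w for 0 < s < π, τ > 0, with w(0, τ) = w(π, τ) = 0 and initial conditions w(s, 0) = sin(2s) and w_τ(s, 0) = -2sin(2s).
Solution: Substitute w = exp(-2τ)u.
Then w_τ = exp(-2τ)(u_τ - 2u), w_ττ = exp(-2τ)(u_ττ - 4u_τ + 4u), w_ss = exp(-2τ)u_ss; substituting and dividing by exp(-2τ), the lower-order terms cancel: u_ττ = (1/4)u_ss (standard wave equation).
Data for u: u(s,0) = w(s,0) = sin(2s); u_τ(s,0) = w_τ(s,0) + 2w(s,0) = 0. The boundary conditions carry over: u(0,τ) = u(π,τ) = 0.
Separating variables: u = Σ [A_n cos(ω_n τ) + B_n sin(ω_n τ)] sin(ns), ω_n = n/2. From ICs: A_2=1.
So u(s,τ) = sin(2s)cos(τ), and w(s,τ) = exp(-2τ)u(s,τ).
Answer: w(s, τ) = exp(-2τ)sin(2s)cos(τ)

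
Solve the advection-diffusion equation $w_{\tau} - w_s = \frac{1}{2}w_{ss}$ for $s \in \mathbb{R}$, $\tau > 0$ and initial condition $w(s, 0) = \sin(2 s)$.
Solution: Change to a moving frame: let $\eta = s + \tau$, $\sigma = \tau$ and write $w(s,\tau) = u(\eta,\sigma)$.
By the chain rule $w_{\tau} = u_{\sigma} + u_{\eta}$, $w_s = u_{\eta}$, $w_{ss} = u_{\eta\eta}$.
Then $w_{\tau} - w_s = u_{\sigma}$: the advection term cancels and the PDE becomes the heat equation $u_{\sigma} = \frac{1}{2}u_{\eta\eta}$ on $\eta \in \mathbb{R}$.
Initial data: $u(\eta,0) = w(\eta,0) = \sin(2 \eta)$.
On $\eta \in \mathbb{R}$ each mode satisfies $(\sin(n\eta))'' = -n^2 \sin(n\eta)$, so $e^{-n^2\sigma/2} \sin(n\eta)$ solves the heat equation; by superposition $u(\eta,\sigma) = \sum c_n e^{-n^2\sigma/2} \sin(n\eta)$.
Reading off the coefficients: $c_2=1$, so $u(\eta,\sigma) = e^{-2 \sigma} \sin(2 \eta)$.
Substituting back $\eta = s + \tau$, $\sigma = \tau$: $w(s,\tau) = u(s + \tau, \tau)$.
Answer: $w(s, \tau) = e^{-2 \tau} \sin(2 \tau + 2 s)$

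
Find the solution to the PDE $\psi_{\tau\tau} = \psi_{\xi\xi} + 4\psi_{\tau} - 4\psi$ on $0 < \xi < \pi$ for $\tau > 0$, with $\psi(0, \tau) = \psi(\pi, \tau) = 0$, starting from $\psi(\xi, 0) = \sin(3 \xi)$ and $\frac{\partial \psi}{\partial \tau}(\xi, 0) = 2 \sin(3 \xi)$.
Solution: Substitute $\psi = e^{2\tau}u$.
Then $\psi_{\tau} = e^{2\tau}(u_{\tau} + 2u)$, $\psi_{\tau\tau} = e^{2\tau}(u_{\tau\tau} + 4u_{\tau} + 4u)$, $\psi_{\xi\xi} = e^{2\tau}u_{\xi\xi}$; substituting and dividing by $e^{2\tau}$, the lower-order terms cancel: $u_{\tau\tau} = u_{\xi\xi}$ (standard wave equation).
Data for $u$: $u(\xi,0) = \psi(\xi,0) = \sin(3 \xi)$; $u_{\tau}(\xi,0) = \psi_{\tau}(\xi,0) - 2\psi(\xi,0) = 0$. The boundary conditions carry over: $u(0,\tau) = u(\pi,\tau) = 0$.
Separating variables: $u = \sum [A_n \cos(\omega_n \tau) + B_n \sin(\omega_n \tau)] \sin(n\xi)$, $\omega_n = n$. From ICs: $A_3=1$.
So $u(\xi,\tau) = \sin(3 \xi) \cos(3 \tau)$, and $\psi(\xi,\tau) = e^{2\tau}u(\xi,\tau)$.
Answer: $\psi(\xi, \tau) = e^{2 \tau} \sin(3 \xi) \cos(3 \tau)$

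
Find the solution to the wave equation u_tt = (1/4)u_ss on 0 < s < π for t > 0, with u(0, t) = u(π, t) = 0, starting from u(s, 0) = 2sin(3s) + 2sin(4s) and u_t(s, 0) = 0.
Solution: Using separation of variables u = X(s)T(t):
Eigenfunctions: sin(ns), n = 1, 2, 3, ...
General solution: u(s, t) = Σ [A_n cos(n t/2) + B_n sin(n t/2)] sin(ns)
From u(s,0) = 2sin(3s) + 2sin(4s): A_3=2, A_4=2. From u_t(s,0) = 0: all B_n = 0.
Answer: u(s, t) = 2sin(3s)cos(3t/2) + 2sin(4s)cos(2t)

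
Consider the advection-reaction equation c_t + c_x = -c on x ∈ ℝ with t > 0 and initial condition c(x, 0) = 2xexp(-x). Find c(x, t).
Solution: Substitute c = exp(-x)u, i.e. u = exp(x)c.
By the product rule, c_x = exp(-x)(u_x - u), c_t = exp(-x)u_t.
Substituting into the PDE and dividing by exp(-x): u_t + (u_x - u) = -u.
The lower-order terms cancel, leaving the standard advection equation u_t + u_x = 0.
Initial data for u: u(x,0) = exp(x)c(x,0) = 2x.
Solve for u:
  By method of characteristics (waves move right with speed 1):
  Along characteristics x - t = const, u is constant, so u(x,t) = f(x - t) with f = u(·, 0).
Hence u(x,t) = -2t + 2x.
Transform back: c(x,t) = exp(-x)u(x,t).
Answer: c(x, t) = -2texp(-x) + 2xexp(-x)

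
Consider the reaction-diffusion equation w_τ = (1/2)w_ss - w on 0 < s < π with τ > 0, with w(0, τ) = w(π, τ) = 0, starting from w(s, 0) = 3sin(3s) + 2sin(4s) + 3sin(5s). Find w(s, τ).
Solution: Substitute w = exp(-τ)u.
Then w_τ = exp(-τ)(u_τ - u), w_ss = exp(-τ)u_ss; substituting and dividing by exp(-τ), the lower-order terms cancel: u_τ = (1/2)u_ss (standard heat equation).
Data for u: u(s,0) = w(s,0) = 3sin(3s) + 2sin(4s) + 3sin(5s). The boundary conditions carry over: u(0,τ) = u(π,τ) = 0.
Separating variables: u = Σ c_n exp(-n²τ/2) sin(ns). From u(s,0) = 3sin(3s) + 2sin(4s) + 3sin(5s): c_3=3, c_4=2, c_5=3.
So u(s,τ) = 2exp(-8τ)sin(4s) + 3exp(-9τ/2)sin(3s) + 3exp(-25τ/2)sin(5s), and w(s,τ) = exp(-τ)u(s,τ).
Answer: w(s, τ) = 2exp(-9τ)sin(4s) + 3exp(-11τ/2)sin(3s) + 3exp(-27τ/2)sin(5s)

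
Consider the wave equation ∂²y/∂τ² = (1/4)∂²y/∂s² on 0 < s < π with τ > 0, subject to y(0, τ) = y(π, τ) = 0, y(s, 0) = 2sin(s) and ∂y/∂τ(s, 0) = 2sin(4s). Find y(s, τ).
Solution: Using separation of variables y = X(s)T(τ):
Eigenfunctions: sin(ns), n = 1, 2, 3, ...
General solution: y(s, τ) = Σ [A_n cos(n τ/2) + B_n sin(n τ/2)] sin(ns)
From y(s,0) = 2sin(s): A_1=2. From y_τ(s,0) = 2sin(4s), using y_τ(s,0) = Σ ω_n B_n sin(ns) with ω_n = n/2: B_4 = 2/2 = 1.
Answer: y(s, τ) = 2sin(s)cos(τ/2) + sin(4s)sin(2τ)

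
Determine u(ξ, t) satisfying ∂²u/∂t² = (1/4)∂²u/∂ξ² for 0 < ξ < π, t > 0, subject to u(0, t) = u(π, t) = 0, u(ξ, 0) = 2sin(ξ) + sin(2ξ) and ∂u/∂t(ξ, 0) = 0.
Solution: Using separation of variables u = X(ξ)T(t):
Eigenfunctions: sin(nξ), n = 1, 2, 3, ...
General solution: u(ξ, t) = Σ [A_n cos(n t/2) + B_n sin(n t/2)] sin(nξ)
From u(ξ,0) = 2sin(ξ) + sin(2ξ): A_1=2, A_2=1. From u_t(ξ,0) = 0: all B_n = 0.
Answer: u(ξ, t) = 2sin(ξ)cos(t/2) + sin(2ξ)cos(t)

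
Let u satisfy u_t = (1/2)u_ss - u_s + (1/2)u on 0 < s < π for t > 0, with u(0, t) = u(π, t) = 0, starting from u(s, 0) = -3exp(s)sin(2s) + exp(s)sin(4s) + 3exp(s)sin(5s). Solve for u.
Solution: Substitute u = exp(s)w, i.e. w = exp(-s)u.
By the product rule, u_s = exp(s)(w_s + w), u_ss = exp(s)(w_ss + 2w_s + w), u_t = exp(s)w_t.
Substituting into the PDE and dividing by exp(s): w_t = (1/2)(w_ss + 2w_s + w) - (w_s + w) + (1/2)w.
The lower-order terms cancel, leaving the standard heat equation w_t = (1/2)w_ss.
Initial data for w: w(s,0) = exp(-s)u(s,0) = -3sin(2s) + sin(4s) + 3sin(5s). The boundary conditions carry over: w(0,t) = w(π,t) = 0.
Solve for w:
  Using separation of variables w = X(s)T(t):
  Eigenfunctions: sin(ns), n = 1, 2, 3, ...
  General solution: w(s, t) = Σ c_n sin(ns) exp(-n² t/2)
  Matching w(s,0) = -3sin(2s) + sin(4s) + 3sin(5s) term by term: c_2=-3, c_4=1, c_5=3.
Hence w(s,t) = -3exp(-2t)sin(2s) + exp(-8t)sin(4s) + 3exp(-25t/2)sin(5s).
Transform back: u(s,t) = exp(s)w(s,t).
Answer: u(s, t) = -3exp(s)exp(-2t)sin(2s) + exp(s)exp(-8t)sin(4s) + 3exp(s)exp(-25t/2)sin(5s)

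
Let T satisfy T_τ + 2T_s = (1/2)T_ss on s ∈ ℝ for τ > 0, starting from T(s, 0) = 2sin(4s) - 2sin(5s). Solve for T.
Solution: Change to a moving frame: let η = s - 2τ, σ = τ and write T(s,τ) = u(η,σ).
By the chain rule T_τ = u_σ - 2u_η, T_s = u_η, T_ss = u_ηη.
Then T_τ + 2T_s = u_σ: the advection term cancels and the PDE becomes the heat equation u_σ = (1/2)u_ηη on η ∈ ℝ.
Initial data: u(η,0) = T(η,0) = 2sin(4η) - 2sin(5η).
On η ∈ ℝ each mode satisfies (sin(nη))″ = -n² sin(nη), so exp(-n²σ/2) sin(nη) solves the heat equation; by superposition u(η,σ) = Σ c_n exp(-n²σ/2) sin(nη).
Reading off the coefficients: c_4=2, c_5=-2, so u(η,σ) = 2exp(-8σ)sin(4η) - 2exp(-25σ/2)sin(5η).
Substituting back η = s - 2τ, σ = τ: T(s,τ) = u(s - 2τ, τ).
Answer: T(s, τ) = 2exp(-8τ)sin(4s - 8τ) - 2exp(-25τ/2)sin(5s - 10τ)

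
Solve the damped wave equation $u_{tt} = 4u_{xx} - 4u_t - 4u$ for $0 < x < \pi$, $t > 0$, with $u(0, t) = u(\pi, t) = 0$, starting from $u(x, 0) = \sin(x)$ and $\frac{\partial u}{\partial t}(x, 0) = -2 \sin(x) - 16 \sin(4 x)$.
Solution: Substitute $u = e^{-2t}w$, i.e. $w = e^{2t}u$.
By the product rule, $u_t = e^{-2t}(w_t - 2w)$, $u_{tt} = e^{-2t}(w_{tt} - 4w_t + 4w)$, $u_{xx} = e^{-2t}w_{xx}$.
Substituting into the PDE and dividing by $e^{-2t}$: $w_{tt} - 4w_t + 4w = 4w_{xx} - 4(w_t - 2w) - 4w$.
The lower-order terms cancel, leaving the standard wave equation $w_{tt} = 4w_{xx}$.
Initial data for $w$: $w(x,0) = u(x,0) = \sin(x)$; $w_t(x,0) = u_t(x,0) + 2u(x,0) = -16 \sin(4 x)$. The boundary conditions carry over: $w(0,t) = w(\pi,t) = 0$.
Solve for $w$:
  Using separation of variables $w = X(x)T(t)$:
  Eigenfunctions: $\sin(nx)$, $n = 1, 2, 3, \ldots$
  General solution: $w(x, t) = \sum [A_n \cos(2n t) + B_n \sin(2n t)] \sin(nx)$
  From $w(x,0) = \sin(x)$: $A_1=1$. From $w_t(x,0) = -16 \sin(4 x)$, using $w_t(x,0) = \sum \omega_n B_n \sin(nx)$ with $\omega_n = 2n$: $B_4 = (-16)/8 = -2$.
Hence $w(x,t) = -2 \sin(8 t) \sin(4 x) + \sin(x) \cos(2 t)$.
Transform back: $u(x,t) = e^{-2t}w(x,t)$.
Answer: $u(x, t) = -2 e^{-2 t} \sin(8 t) \sin(4 x) + e^{-2 t} \sin(x) \cos(2 t)$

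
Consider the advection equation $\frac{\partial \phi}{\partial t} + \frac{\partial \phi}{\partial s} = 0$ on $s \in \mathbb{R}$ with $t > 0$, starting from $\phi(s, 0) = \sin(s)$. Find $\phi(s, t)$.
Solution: By characteristics ($ds/dt = 1$), $\phi(s,t) = f(s - t)$ with $f = \phi( \cdot , 0)$.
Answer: $\phi(s, t) = \sin(s - t)$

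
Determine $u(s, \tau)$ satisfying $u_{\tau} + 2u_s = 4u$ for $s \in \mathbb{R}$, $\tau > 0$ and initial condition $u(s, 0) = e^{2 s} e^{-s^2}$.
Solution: Substitute $u = e^{2s}w$.
Then $u_s = e^{2s}(w_s + 2w)$, $u_{\tau} = e^{2s}w_{\tau}$; substituting and dividing by $e^{2s}$, the lower-order terms cancel: $w_{\tau} + 2w_s = 0$ (standard advection equation).
Data for $w$: $w(s,0) = e^{-2s}u(s,0) = e^{-s^2}$.
By characteristics ($ds/d\tau = 2$), $w(s,\tau) = f(s - 2\tau)$ with $f = w( \cdot , 0)$.
So $w(s,\tau) = e^{-(s - 2 \tau)^2}$, and $u(s,\tau) = e^{2s}w(s,\tau)$.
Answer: $u(s, \tau) = e^{2 s} e^{-(-2 \tau + s)^2}$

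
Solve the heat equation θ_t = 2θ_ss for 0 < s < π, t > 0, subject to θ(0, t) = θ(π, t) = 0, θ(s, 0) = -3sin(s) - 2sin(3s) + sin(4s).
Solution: Separating variables: θ = Σ c_n exp(-2n²t) sin(ns). From θ(s,0) = -3sin(s) - 2sin(3s) + sin(4s): c_1=-3, c_3=-2, c_4=1.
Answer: θ(s, t) = -3exp(-2t)sin(s) - 2exp(-18t)sin(3s) + exp(-32t)sin(4s)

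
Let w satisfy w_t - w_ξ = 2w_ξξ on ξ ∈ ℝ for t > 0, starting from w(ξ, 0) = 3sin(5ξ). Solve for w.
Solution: Change to a moving frame: let η = ξ + t, σ = t and write w(ξ,t) = u(η,σ).
By the chain rule w_t = u_σ + u_η, w_ξ = u_η, w_ξξ = u_ηη.
Then w_t - w_ξ = u_σ: the advection term cancels and the PDE becomes the heat equation u_σ = 2u_ηη on η ∈ ℝ.
Initial data: u(η,0) = w(η,0) = 3sin(5η).
On η ∈ ℝ each mode satisfies (sin(nη))″ = -n² sin(nη), so exp(-2n²σ) sin(nη) solves the heat equation; by superposition u(η,σ) = Σ c_n exp(-2n²σ) sin(nη).
Reading off the coefficients: c_5=3, so u(η,σ) = 3exp(-50σ)sin(5η).
Substituting back η = ξ + t, σ = t: w(ξ,t) = u(ξ + t, t).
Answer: w(ξ, t) = 3exp(-50t)sin(5t + 5ξ)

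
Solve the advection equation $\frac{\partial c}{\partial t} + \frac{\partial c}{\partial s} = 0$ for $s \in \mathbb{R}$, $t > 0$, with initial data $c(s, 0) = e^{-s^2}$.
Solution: By method of characteristics (waves move right with speed 1):
Along characteristics $s - t =$ const, $c$ is constant, so $c(s,t) = f(s - t)$ with $f = c( \cdot , 0)$.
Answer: $c(s, t) = e^{-(s - t)^2}$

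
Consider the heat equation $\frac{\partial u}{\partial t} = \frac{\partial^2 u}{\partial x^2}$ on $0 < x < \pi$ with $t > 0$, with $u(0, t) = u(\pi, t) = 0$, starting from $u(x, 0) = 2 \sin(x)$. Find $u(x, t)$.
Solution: Separating variables: $u = \sum c_n e^{-n^2t} \sin(nx)$. From $u(x,0) = 2 \sin(x)$: $c_1=2$.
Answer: $u(x, t) = 2 e^{-t} \sin(x)$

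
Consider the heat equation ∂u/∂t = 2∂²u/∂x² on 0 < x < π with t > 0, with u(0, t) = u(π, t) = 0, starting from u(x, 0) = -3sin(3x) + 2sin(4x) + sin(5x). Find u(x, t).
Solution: Using separation of variables u = X(x)T(t):
Eigenfunctions: sin(nx), n = 1, 2, 3, ...
General solution: u(x, t) = Σ c_n sin(nx) exp(-2n² t)
Matching u(x,0) = -3sin(3x) + 2sin(4x) + sin(5x) term by term: c_3=-3, c_4=2, c_5=1.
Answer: u(x, t) = -3exp(-18t)sin(3x) + 2exp(-32t)sin(4x) + exp(-50t)sin(5x)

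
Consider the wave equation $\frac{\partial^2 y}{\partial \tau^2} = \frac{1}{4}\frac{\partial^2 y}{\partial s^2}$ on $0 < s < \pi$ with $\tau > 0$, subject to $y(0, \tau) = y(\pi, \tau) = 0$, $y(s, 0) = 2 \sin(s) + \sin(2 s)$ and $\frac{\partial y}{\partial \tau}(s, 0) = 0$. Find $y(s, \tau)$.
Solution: Separating variables: $y = \sum [A_n \cos(\omega_n \tau) + B_n \sin(\omega_n \tau)] \sin(ns)$, $\omega_n = n/2$. From ICs: $A_1=2, A_2=1$.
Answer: $y(s, \tau) = 2 \sin(s) \cos(\tau/2) + \sin(2 s) \cos(\tau)$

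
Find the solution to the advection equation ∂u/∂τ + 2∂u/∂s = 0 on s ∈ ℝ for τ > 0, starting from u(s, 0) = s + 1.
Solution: By method of characteristics (waves move right with speed 2):
Along characteristics s - 2τ = const, u is constant, so u(s,τ) = f(s - 2τ) with f = u(·, 0).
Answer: u(s, τ) = s - 2τ + 1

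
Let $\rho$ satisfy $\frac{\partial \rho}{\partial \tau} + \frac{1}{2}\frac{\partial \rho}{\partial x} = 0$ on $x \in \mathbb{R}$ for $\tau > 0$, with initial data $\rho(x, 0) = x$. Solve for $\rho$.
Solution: By method of characteristics (waves move right with speed 1/2):
Along characteristics $x - \frac{1}{2}\tau =$ const, $\rho$ is constant, so $\rho(x,\tau) = f(x - \frac{1}{2}\tau)$ with $f = \rho( \cdot , 0)$.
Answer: $\rho(x, \tau) = -\frac{1}{2} \tau + x$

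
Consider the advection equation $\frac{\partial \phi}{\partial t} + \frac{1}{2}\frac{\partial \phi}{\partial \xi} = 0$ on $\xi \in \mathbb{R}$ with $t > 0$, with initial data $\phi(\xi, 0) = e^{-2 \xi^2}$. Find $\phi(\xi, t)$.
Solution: By method of characteristics (waves move right with speed 1/2):
Along characteristics $\xi - \frac{1}{2}t =$ const, $\phi$ is constant, so $\phi(\xi,t) = f(\xi - \frac{1}{2}t)$ with $f = \phi( \cdot , 0)$.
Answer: $\phi(\xi, t) = e^{-2 (\xi - t/2)^2}$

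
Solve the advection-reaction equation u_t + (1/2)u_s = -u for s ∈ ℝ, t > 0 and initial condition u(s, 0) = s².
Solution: Substitute u = exp(-t)w.
Then u_t = exp(-t)(w_t - w), u_s = exp(-t)w_s; substituting and dividing by exp(-t), the lower-order terms cancel: w_t + (1/2)w_s = 0 (standard advection equation).
Data for w: w(s,0) = u(s,0) = s².
By characteristics (ds/dt = 1/2), w(s,t) = f(s - (1/2)t) with f = w(·, 0).
So w(s,t) = s² - st + (1/4)t², and u(s,t) = exp(-t)w(s,t).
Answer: u(s, t) = s²exp(-t) - stexp(-t) + (1/4)t²exp(-t)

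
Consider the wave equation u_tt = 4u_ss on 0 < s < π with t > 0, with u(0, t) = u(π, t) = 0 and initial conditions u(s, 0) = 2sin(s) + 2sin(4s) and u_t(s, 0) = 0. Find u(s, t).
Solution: Using separation of variables u = X(s)T(t):
Eigenfunctions: sin(ns), n = 1, 2, 3, ...
General solution: u(s, t) = Σ [A_n cos(2n t) + B_n sin(2n t)] sin(ns)
From u(s,0) = 2sin(s) + 2sin(4s): A_1=2, A_4=2. From u_t(s,0) = 0: all B_n = 0.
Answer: u(s, t) = 2sin(s)cos(2t) + 2sin(4s)cos(8t)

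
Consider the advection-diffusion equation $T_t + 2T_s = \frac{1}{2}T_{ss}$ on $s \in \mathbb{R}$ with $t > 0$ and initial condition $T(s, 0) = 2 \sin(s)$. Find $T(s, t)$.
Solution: Moving frame: $\eta = s - 2t$, $\sigma = t$, $T = u(\eta,\sigma)$, so $T_t = u_{\sigma} - 2u_{\eta}$ and $T_{ss} = u_{\eta\eta}$.
Hence $T_t + 2T_s = u_{\sigma}$ and the PDE becomes the heat equation $u_{\sigma} = \frac{1}{2}u_{\eta\eta}$ on $\eta \in \mathbb{R}$.
Initial data: $u(\eta,0) = T(\eta,0) = 2 \sin(\eta)$. Each mode $\sin(n\eta)$ decays as $e^{-n^2\sigma/2}$ on $\mathbb{R}$, so $u(\eta,\sigma) = \sum c_n e^{-n^2\sigma/2} \sin(n\eta)$ with $c_1=2$: $u(\eta,\sigma) = 2 e^{-\sigma/2} \sin(\eta)$.
Substituting back: $T(s,t) = u(s - 2t, t)$.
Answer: $T(s, t) = 2 e^{-t/2} \sin(s - 2 t)$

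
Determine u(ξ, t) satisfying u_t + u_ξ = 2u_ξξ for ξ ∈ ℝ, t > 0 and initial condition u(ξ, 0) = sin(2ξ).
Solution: Change to a moving frame: let η = ξ - t, σ = t and write u(ξ,t) = w(η,σ).
By the chain rule u_t = w_σ - w_η, u_ξ = w_η, u_ξξ = w_ηη.
Then u_t + u_ξ = w_σ: the advection term cancels and the PDE becomes the heat equation w_σ = 2w_ηη on η ∈ ℝ.
Initial data: w(η,0) = u(η,0) = sin(2η).
On η ∈ ℝ each mode satisfies (sin(nη))″ = -n² sin(nη), so exp(-2n²σ) sin(nη) solves the heat equation; by superposition w(η,σ) = Σ c_n exp(-2n²σ) sin(nη).
Reading off the coefficients: c_2=1, so w(η,σ) = exp(-8σ)sin(2η).
Substituting back η = ξ - t, σ = t: u(ξ,t) = w(ξ - t, t).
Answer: u(ξ, t) = -exp(-8t)sin(2t - 2ξ)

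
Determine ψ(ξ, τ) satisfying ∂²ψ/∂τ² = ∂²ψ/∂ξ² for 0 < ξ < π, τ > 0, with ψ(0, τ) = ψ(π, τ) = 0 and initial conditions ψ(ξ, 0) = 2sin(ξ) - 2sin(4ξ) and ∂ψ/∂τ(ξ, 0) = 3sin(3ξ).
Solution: Separating variables: ψ = Σ [A_n cos(ω_n τ) + B_n sin(ω_n τ)] sin(nξ), ω_n = n. From ICs (B_n = velocity coefficient / ω_n): A_1=2, A_4=-2, B_3=1.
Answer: ψ(ξ, τ) = 2sin(ξ)cos(τ) + sin(3ξ)sin(3τ) - 2sin(4ξ)cos(4τ)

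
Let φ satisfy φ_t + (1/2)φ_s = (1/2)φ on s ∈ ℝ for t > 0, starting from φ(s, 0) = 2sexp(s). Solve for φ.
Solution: Substitute φ = exp(s)u, i.e. u = exp(-s)φ.
By the product rule, φ_s = exp(s)(u_s + u), φ_t = exp(s)u_t.
Substituting into the PDE and dividing by exp(s): u_t + (1/2)(u_s + u) = (1/2)u.
The lower-order terms cancel, leaving the standard advection equation u_t + (1/2)u_s = 0.
Initial data for u: u(s,0) = exp(-s)φ(s,0) = 2s.
Solve for u:
  By method of characteristics (waves move right with speed 1/2):
  Along characteristics s - (1/2)t = const, u is constant, so u(s,t) = f(s - (1/2)t) with f = u(·, 0).
Hence u(s,t) = 2s - t.
Transform back: φ(s,t) = exp(s)u(s,t).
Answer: φ(s, t) = 2sexp(s) - texp(s)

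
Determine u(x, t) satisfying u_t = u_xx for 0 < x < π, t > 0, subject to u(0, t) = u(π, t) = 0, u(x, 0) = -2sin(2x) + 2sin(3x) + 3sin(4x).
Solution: Separating variables: u = Σ c_n exp(-n²t) sin(nx). From u(x,0) = -2sin(2x) + 2sin(3x) + 3sin(4x): c_2=-2, c_3=2, c_4=3.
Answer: u(x, t) = -2exp(-4t)sin(2x) + 2exp(-9t)sin(3x) + 3exp(-16t)sin(4x)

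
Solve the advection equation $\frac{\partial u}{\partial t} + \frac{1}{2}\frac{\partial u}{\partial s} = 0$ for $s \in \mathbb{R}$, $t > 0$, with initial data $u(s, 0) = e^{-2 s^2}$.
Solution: By characteristics ($ds/dt = 1/2$), $u(s,t) = f(s - \frac{1}{2}t)$ with $f = u( \cdot , 0)$.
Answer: $u(s, t) = e^{-2 (s - t/2)^2}$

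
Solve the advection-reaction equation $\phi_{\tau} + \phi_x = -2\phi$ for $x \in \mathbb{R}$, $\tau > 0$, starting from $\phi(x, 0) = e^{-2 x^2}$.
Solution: Substitute $\phi = e^{-2\tau}u$, i.e. $u = e^{2\tau}\phi$.
By the product rule, $\phi_{\tau} = e^{-2\tau}(u_{\tau} - 2u)$, $\phi_x = e^{-2\tau}u_x$.
Substituting into the PDE and dividing by $e^{-2\tau}$: $u_{\tau} - 2u + u_x = -2u$.
The lower-order terms cancel, leaving the standard advection equation $u_{\tau} + u_x = 0$.
Initial data for $u$: $u(x,0) = \phi(x,0) = e^{-2 x^2}$.
Solve for $u$:
  By method of characteristics (waves move right with speed 1):
  Along characteristics $x - \tau =$ const, $u$ is constant, so $u(x,\tau) = f(x - \tau)$ with $f = u( \cdot , 0)$.
Hence $u(x,\tau) = e^{-2 (x - \tau)^2}$.
Transform back: $\phi(x,\tau) = e^{-2\tau}u(x,\tau)$.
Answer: $\phi(x, \tau) = e^{-2 \tau} e^{-2 (-\tau + x)^2}$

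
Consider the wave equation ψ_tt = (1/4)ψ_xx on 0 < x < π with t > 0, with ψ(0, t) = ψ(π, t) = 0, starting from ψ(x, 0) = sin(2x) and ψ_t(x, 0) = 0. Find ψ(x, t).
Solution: Separating variables: ψ = Σ [A_n cos(ω_n t) + B_n sin(ω_n t)] sin(nx), ω_n = n/2. From ICs: A_2=1.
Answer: ψ(x, t) = sin(2x)cos(t)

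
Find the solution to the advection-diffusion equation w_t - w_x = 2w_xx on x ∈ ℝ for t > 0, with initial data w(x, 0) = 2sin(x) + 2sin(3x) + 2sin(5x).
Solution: Moving frame: η = x + t, σ = t, w = u(η,σ), so w_t = u_σ + u_η and w_xx = u_ηη.
Hence w_t - w_x = u_σ and the PDE becomes the heat equation u_σ = 2u_ηη on η ∈ ℝ.
Initial data: u(η,0) = w(η,0) = 2sin(η) + 2sin(3η) + 2sin(5η). Each mode sin(nη) decays as exp(-2n²σ) on ℝ, so u(η,σ) = Σ c_n exp(-2n²σ) sin(nη) with c_1=2, c_3=2, c_5=2: u(η,σ) = 2exp(-2σ)sin(η) + 2exp(-18σ)sin(3η) + 2exp(-50σ)sin(5η).
Substituting back: w(x,t) = u(x + t, t).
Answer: w(x, t) = 2exp(-2t)sin(t + x) + 2exp(-18t)sin(3t + 3x) + 2exp(-50t)sin(5t + 5x)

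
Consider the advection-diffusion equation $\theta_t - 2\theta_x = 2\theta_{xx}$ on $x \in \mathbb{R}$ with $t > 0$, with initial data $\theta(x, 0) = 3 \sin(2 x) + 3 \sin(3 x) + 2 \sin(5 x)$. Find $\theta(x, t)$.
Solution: Change to a moving frame: let $\eta = x + 2t$, $\sigma = t$ and write $\theta(x,t) = u(\eta,\sigma)$.
By the chain rule $\theta_t = u_{\sigma} + 2u_{\eta}$, $\theta_x = u_{\eta}$, $\theta_{xx} = u_{\eta\eta}$.
Then $\theta_t - 2\theta_x = u_{\sigma}$: the advection term cancels and the PDE becomes the heat equation $u_{\sigma} = 2u_{\eta\eta}$ on $\eta \in \mathbb{R}$.
Initial data: $u(\eta,0) = \theta(\eta,0) = 3 \sin(2 \eta) + 3 \sin(3 \eta) + 2 \sin(5 \eta)$.
On $\eta \in \mathbb{R}$ each mode satisfies $(\sin(n\eta))'' = -n^2 \sin(n\eta)$, so $e^{-2n^2\sigma} \sin(n\eta)$ solves the heat equation; by superposition $u(\eta,\sigma) = \sum c_n e^{-2n^2\sigma} \sin(n\eta)$.
Reading off the coefficients: $c_2=3, c_3=3, c_5=2$, so $u(\eta,\sigma) = 3 e^{-8 \sigma} \sin(2 \eta) + 3 e^{-18 \sigma} \sin(3 \eta) + 2 e^{-50 \sigma} \sin(5 \eta)$.
Substituting back $\eta = x + 2t$, $\sigma = t$: $\theta(x,t) = u(x + 2t, t)$.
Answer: $\theta(x, t) = 3 e^{-8 t} \sin(4 t + 2 x) + 3 e^{-18 t} \sin(6 t + 3 x) + 2 e^{-50 t} \sin(10 t + 5 x)$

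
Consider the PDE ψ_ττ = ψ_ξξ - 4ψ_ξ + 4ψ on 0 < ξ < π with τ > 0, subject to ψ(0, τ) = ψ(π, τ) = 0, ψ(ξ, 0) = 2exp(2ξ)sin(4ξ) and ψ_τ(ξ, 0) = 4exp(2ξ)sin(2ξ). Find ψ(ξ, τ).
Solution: Substitute ψ = exp(2ξ)u, i.e. u = exp(-2ξ)ψ.
By the product rule, ψ_ξ = exp(2ξ)(u_ξ + 2u), ψ_ξξ = exp(2ξ)(u_ξξ + 4u_ξ + 4u), ψ_ττ = exp(2ξ)u_ττ.
Substituting into the PDE and dividing by exp(2ξ): u_ττ = (u_ξξ + 4u_ξ + 4u) - 4(u_ξ + 2u) + 4u.
The lower-order terms cancel, leaving the standard wave equation u_ττ = u_ξξ.
Initial data for u: u(ξ,0) = exp(-2ξ)ψ(ξ,0) = 2sin(4ξ); u_τ(ξ,0) = exp(-2ξ)ψ_τ(ξ,0) = 4sin(2ξ). The boundary conditions carry over: u(0,τ) = u(π,τ) = 0.
Solve for u:
  Using separation of variables u = X(ξ)T(τ):
  Eigenfunctions: sin(nξ), n = 1, 2, 3, ...
  General solution: u(ξ, τ) = Σ [A_n cos(n τ) + B_n sin(n τ)] sin(nξ)
  From u(ξ,0) = 2sin(4ξ): A_4=2. From u_τ(ξ,0) = 4sin(2ξ), using u_τ(ξ,0) = Σ ω_n B_n sin(nξ) with ω_n = n: B_2 = 4/2 = 2.
Hence u(ξ,τ) = 2sin(2ξ)sin(2τ) + 2sin(4ξ)cos(4τ).
Transform back: ψ(ξ,τ) = exp(2ξ)u(ξ,τ).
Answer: ψ(ξ, τ) = 2exp(2ξ)sin(2ξ)sin(2τ) + 2exp(2ξ)sin(4ξ)cos(4τ)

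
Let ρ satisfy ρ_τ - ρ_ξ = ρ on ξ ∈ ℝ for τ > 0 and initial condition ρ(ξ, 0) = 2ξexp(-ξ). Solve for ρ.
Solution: Substitute ρ = exp(-ξ)u.
Then ρ_ξ = exp(-ξ)(u_ξ - u), ρ_τ = exp(-ξ)u_τ; substituting and dividing by exp(-ξ), the lower-order terms cancel: u_τ - u_ξ = 0 (standard advection equation).
Data for u: u(ξ,0) = exp(ξ)ρ(ξ,0) = 2ξ.
By characteristics (dξ/dτ = -1), u(ξ,τ) = f(ξ + τ) with f = u(·, 0).
So u(ξ,τ) = 2ξ + 2τ, and ρ(ξ,τ) = exp(-ξ)u(ξ,τ).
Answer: ρ(ξ, τ) = 2ξexp(-ξ) + 2τexp(-ξ)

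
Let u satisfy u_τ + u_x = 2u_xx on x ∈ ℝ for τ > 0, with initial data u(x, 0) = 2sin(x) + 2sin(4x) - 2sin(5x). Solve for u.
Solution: Moving frame: η = x - τ, σ = τ, u = w(η,σ), so u_τ = w_σ - w_η and u_xx = w_ηη.
Hence u_τ + u_x = w_σ and the PDE becomes the heat equation w_σ = 2w_ηη on η ∈ ℝ.
Initial data: w(η,0) = u(η,0) = 2sin(η) + 2sin(4η) - 2sin(5η). Each mode sin(nη) decays as exp(-2n²σ) on ℝ, so w(η,σ) = Σ c_n exp(-2n²σ) sin(nη) with c_1=2, c_4=2, c_5=-2: w(η,σ) = 2exp(-2σ)sin(η) + 2exp(-32σ)sin(4η) - 2exp(-50σ)sin(5η).
Substituting back: u(x,τ) = w(x - τ, τ).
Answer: u(x, τ) = 2exp(-2τ)sin(x - τ) + 2exp(-32τ)sin(4x - 4τ) - 2exp(-50τ)sin(5x - 5τ)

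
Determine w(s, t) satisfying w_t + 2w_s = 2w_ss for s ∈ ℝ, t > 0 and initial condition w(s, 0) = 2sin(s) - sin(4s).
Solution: Moving frame: η = s - 2t, σ = t, w = u(η,σ), so w_t = u_σ - 2u_η and w_ss = u_ηη.
Hence w_t + 2w_s = u_σ and the PDE becomes the heat equation u_σ = 2u_ηη on η ∈ ℝ.
Initial data: u(η,0) = w(η,0) = 2sin(η) - sin(4η). Each mode sin(nη) decays as exp(-2n²σ) on ℝ, so u(η,σ) = Σ c_n exp(-2n²σ) sin(nη) with c_1=2, c_4=-1: u(η,σ) = 2exp(-2σ)sin(η) - exp(-32σ)sin(4η).
Substituting back: w(s,t) = u(s - 2t, t).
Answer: w(s, t) = 2exp(-2t)sin(s - 2t) - exp(-32t)sin(4s - 8t)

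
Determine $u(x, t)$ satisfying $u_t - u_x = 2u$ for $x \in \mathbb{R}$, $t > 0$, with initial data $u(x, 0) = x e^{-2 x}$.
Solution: Substitute $u = e^{-2x}w$.
Then $u_x = e^{-2x}(w_x - 2w)$, $u_t = e^{-2x}w_t$; substituting and dividing by $e^{-2x}$, the lower-order terms cancel: $w_t - w_x = 0$ (standard advection equation).
Data for $w$: $w(x,0) = e^{2x}u(x,0) = x$.
By characteristics ($dx/dt = -1$), $w(x,t) = f(x + t)$ with $f = w( \cdot , 0)$.
So $w(x,t) = t + x$, and $u(x,t) = e^{-2x}w(x,t)$.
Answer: $u(x, t) = t e^{-2 x} + x e^{-2 x}$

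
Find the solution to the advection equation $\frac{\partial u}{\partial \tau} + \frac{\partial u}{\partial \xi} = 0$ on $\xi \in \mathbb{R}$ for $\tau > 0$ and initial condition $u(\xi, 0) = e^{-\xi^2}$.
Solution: By method of characteristics (waves move right with speed 1):
Along characteristics $\xi - \tau =$ const, $u$ is constant, so $u(\xi,\tau) = f(\xi - \tau)$ with $f = u( \cdot , 0)$.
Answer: $u(\xi, \tau) = e^{-(-\tau + \xi)^2}$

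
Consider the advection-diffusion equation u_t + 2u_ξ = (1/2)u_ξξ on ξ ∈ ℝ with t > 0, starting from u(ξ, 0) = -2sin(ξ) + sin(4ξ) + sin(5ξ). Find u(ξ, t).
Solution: Change to a moving frame: let η = ξ - 2t, σ = t and write u(ξ,t) = w(η,σ).
By the chain rule u_t = w_σ - 2w_η, u_ξ = w_η, u_ξξ = w_ηη.
Then u_t + 2u_ξ = w_σ: the advection term cancels and the PDE becomes the heat equation w_σ = (1/2)w_ηη on η ∈ ℝ.
Initial data: w(η,0) = u(η,0) = -2sin(η) + sin(4η) + sin(5η).
On η ∈ ℝ each mode satisfies (sin(nη))″ = -n² sin(nη), so exp(-n²σ/2) sin(nη) solves the heat equation; by superposition w(η,σ) = Σ c_n exp(-n²σ/2) sin(nη).
Reading off the coefficients: c_1=-2, c_4=1, c_5=1, so w(η,σ) = exp(-8σ)sin(4η) - 2exp(-σ/2)sin(η) + exp(-25σ/2)sin(5η).
Substituting back η = ξ - 2t, σ = t: u(ξ,t) = w(ξ - 2t, t).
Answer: u(ξ, t) = -exp(-8t)sin(8t - 4ξ) + 2exp(-t/2)sin(2t - ξ) - exp(-25t/2)sin(10t - 5ξ)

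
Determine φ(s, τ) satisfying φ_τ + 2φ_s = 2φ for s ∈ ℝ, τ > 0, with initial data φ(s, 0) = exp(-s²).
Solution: Substitute φ = exp(2τ)u, i.e. u = exp(-2τ)φ.
By the product rule, φ_τ = exp(2τ)(u_τ + 2u), φ_s = exp(2τ)u_s.
Substituting into the PDE and dividing by exp(2τ): u_τ + 2u + 2u_s = 2u.
The lower-order terms cancel, leaving the standard advection equation u_τ + 2u_s = 0.
Initial data for u: u(s,0) = φ(s,0) = exp(-s²).
Solve for u:
  By method of characteristics (waves move right with speed 2):
  Along characteristics s - 2τ = const, u is constant, so u(s,τ) = f(s - 2τ) with f = u(·, 0).
Hence u(s,τ) = exp(-(s - 2τ)²).
Transform back: φ(s,τ) = exp(2τ)u(s,τ).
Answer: φ(s, τ) = exp(2τ)exp(-(s - 2τ)²)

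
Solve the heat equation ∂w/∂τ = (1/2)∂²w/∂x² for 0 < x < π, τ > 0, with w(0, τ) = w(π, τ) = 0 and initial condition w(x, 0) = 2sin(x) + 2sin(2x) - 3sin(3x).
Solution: Separating variables: w = Σ c_n exp(-n²τ/2) sin(nx). From w(x,0) = 2sin(x) + 2sin(2x) - 3sin(3x): c_1=2, c_2=2, c_3=-3.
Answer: w(x, τ) = 2exp(-2τ)sin(2x) + 2exp(-τ/2)sin(x) - 3exp(-9τ/2)sin(3x)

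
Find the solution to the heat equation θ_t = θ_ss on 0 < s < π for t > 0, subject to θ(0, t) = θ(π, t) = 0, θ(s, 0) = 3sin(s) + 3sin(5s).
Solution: Using separation of variables θ = X(s)G(t):
Eigenfunctions: sin(ns), n = 1, 2, 3, ...
General solution: θ(s, t) = Σ c_n sin(ns) exp(-n² t)
Matching θ(s,0) = 3sin(s) + 3sin(5s) term by term: c_1=3, c_5=3.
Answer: θ(s, t) = 3exp(-t)sin(s) + 3exp(-25t)sin(5s)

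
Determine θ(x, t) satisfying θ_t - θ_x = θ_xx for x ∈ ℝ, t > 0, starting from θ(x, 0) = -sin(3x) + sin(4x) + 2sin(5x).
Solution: Moving frame: η = x + t, σ = t, θ = u(η,σ), so θ_t = u_σ + u_η and θ_xx = u_ηη.
Hence θ_t - θ_x = u_σ and the PDE becomes the heat equation u_σ = u_ηη on η ∈ ℝ.
Initial data: u(η,0) = θ(η,0) = -sin(3η) + sin(4η) + 2sin(5η). Each mode sin(nη) decays as exp(-n²σ) on ℝ, so u(η,σ) = Σ c_n exp(-n²σ) sin(nη) with c_3=-1, c_4=1, c_5=2: u(η,σ) = -exp(-9σ)sin(3η) + exp(-16σ)sin(4η) + 2exp(-25σ)sin(5η).
Substituting back: θ(x,t) = u(x + t, t).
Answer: θ(x, t) = -exp(-9t)sin(3t + 3x) + exp(-16t)sin(4t + 4x) + 2exp(-25t)sin(5t + 5x)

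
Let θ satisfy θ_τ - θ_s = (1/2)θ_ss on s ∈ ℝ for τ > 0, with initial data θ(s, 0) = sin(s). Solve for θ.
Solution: Change to a moving frame: let η = s + τ, σ = τ and write θ(s,τ) = u(η,σ).
By the chain rule θ_τ = u_σ + u_η, θ_s = u_η, θ_ss = u_ηη.
Then θ_τ - θ_s = u_σ: the advection term cancels and the PDE becomes the heat equation u_σ = (1/2)u_ηη on η ∈ ℝ.
Initial data: u(η,0) = θ(η,0) = sin(η).
On η ∈ ℝ each mode satisfies (sin(nη))″ = -n² sin(nη), so exp(-n²σ/2) sin(nη) solves the heat equation; by superposition u(η,σ) = Σ c_n exp(-n²σ/2) sin(nη).
Reading off the coefficients: c_1=1, so u(η,σ) = exp(-σ/2)sin(η).
Substituting back η = s + τ, σ = τ: θ(s,τ) = u(s + τ, τ).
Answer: θ(s, τ) = exp(-τ/2)sin(s + τ)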